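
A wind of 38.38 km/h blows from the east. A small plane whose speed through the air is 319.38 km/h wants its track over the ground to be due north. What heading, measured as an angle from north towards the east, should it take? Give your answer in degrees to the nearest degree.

7°

The wind pushes perpendicular to the desired track; the heading must have a component into the wind equal to 38.38 km/h: 319.38 sin θ = 38.38.
sin θ = 0.1202, so θ = 6.902°.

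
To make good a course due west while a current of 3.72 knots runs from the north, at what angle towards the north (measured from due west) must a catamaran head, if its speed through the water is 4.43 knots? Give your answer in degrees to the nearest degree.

57°

The current pushes perpendicular to the desired track; the heading must have a component into the current equal to 3.72 knots: 4.43 sin θ = 3.72.
sin θ = 0.8397, so θ = 57.112°.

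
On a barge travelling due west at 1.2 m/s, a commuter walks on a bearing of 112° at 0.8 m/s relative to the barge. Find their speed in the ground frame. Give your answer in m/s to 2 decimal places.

0.55 m/s

Taking east as x and north as y: barge velocity = (-1.200, 0.000) m/s; commuter velocity relative to barge = (0.742, -0.300) m/s.
Velocity relative to ground = (-1.200, 0.000) + (0.742, -0.300) = (-0.458, -0.300) m/s.
Speed = |(-0.458, -0.300)| = 0.548 m/s.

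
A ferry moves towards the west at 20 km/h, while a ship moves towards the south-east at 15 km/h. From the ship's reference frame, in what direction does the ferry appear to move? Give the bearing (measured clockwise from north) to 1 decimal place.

289.1°

Taking east as x and north as y: ferry velocity = (-20.000, 0.000) km/h; ship velocity = (10.607, -10.607) km/h.
Velocity of ferry relative to ship = (-20.000, 0.000) − (10.607, -10.607) = (-30.607, 10.607) km/h.
Bearing = atan2(-30.61, 10.61) = 289.11° clockwise from north.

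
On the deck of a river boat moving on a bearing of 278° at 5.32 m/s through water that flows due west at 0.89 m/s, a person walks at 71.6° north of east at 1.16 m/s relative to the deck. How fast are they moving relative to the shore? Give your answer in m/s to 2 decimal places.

6.08 m/s

In east/north components (m/s): person relative to river boat = (0.366, 1.101); river boat relative to water = (-5.268, 0.740); water relative to ground = (-0.890, 0.000).
Sum = (-5.792, 1.841) m/s.
Speed = |(-5.792, 1.841)| = 6.078 m/s.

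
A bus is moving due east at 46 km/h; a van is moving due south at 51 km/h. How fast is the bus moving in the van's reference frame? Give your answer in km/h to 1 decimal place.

Taking east as x and north as y: bus velocity = (46.000, 0.000) km/h; van velocity = (0.000, -51.000) km/h.
Velocity of bus relative to van = (46.000, 0.000) − (0.000, -51.000) = (46.000, 51.000) km/h.
Magnitude = |(46.000, 51.000)| = 68.680 km/h.

68.7 km/h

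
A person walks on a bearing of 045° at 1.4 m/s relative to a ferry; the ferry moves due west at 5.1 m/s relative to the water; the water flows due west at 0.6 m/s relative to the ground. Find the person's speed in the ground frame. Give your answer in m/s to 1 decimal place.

4.8 m/s

In east/north components (m/s): person relative to ferry = (0.990, 0.990); ferry relative to water = (-5.100, 0.000); water relative to ground = (-0.600, 0.000).
Sum = (-4.710, 0.990) m/s.
Speed = |(-4.710, 0.990)| = 4.813 m/s.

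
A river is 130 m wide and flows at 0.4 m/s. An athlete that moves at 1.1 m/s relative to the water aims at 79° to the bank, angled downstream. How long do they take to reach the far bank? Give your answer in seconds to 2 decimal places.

The component of the athlete's velocity perpendicular to the bank is 1.1 × sin 79° = 1.080 m/s.
The current is parallel to the bank, so it does not affect the crossing time.
Time = 130 / 1.080 = 120.394 s.

120.39 s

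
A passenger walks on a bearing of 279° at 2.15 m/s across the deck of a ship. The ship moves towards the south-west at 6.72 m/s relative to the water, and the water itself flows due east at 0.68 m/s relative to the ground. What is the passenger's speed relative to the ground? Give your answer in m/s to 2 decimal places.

7.61 m/s

In east/north components (m/s): passenger relative to ship = (-2.124, 0.336); ship relative to water = (-4.752, -4.752); water relative to ground = (0.680, 0.000).
Sum = (-6.195, -4.415) m/s.
Speed = |(-6.195, -4.415)| = 7.608 m/s.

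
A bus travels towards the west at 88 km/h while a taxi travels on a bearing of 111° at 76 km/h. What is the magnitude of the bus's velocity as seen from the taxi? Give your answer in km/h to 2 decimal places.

161.27 km/h

Taking east as x and north as y: bus velocity = (-88.000, 0.000) km/h; taxi velocity = (70.952, -27.236) km/h.
Velocity of bus relative to taxi = (-88.000, 0.000) − (70.952, -27.236) = (-158.952, 27.236) km/h.
Magnitude = |(-158.952, 27.236)| = 161.269 km/h.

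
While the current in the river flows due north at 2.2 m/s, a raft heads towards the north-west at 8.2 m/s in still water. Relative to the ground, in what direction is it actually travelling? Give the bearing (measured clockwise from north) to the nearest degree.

324°

Taking east as x and north as y: velocity relative to the water = (-5.798, 5.798) m/s; the water relative to ground = (0.000, 2.200) m/s.
Velocity relative to ground = (-5.798, 5.798) + (0.000, 2.200) = (-5.798, 7.998) m/s.
Bearing = atan2(-5.80, 8.00) = 324.06° clockwise from north.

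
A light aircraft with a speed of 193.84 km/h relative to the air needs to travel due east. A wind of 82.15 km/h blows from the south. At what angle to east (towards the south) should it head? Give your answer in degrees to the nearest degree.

25°

The wind pushes perpendicular to the desired track; the heading must have a component into the wind equal to 82.15 km/h: 193.84 sin θ = 82.15.
sin θ = 0.4238, so θ = 25.075°.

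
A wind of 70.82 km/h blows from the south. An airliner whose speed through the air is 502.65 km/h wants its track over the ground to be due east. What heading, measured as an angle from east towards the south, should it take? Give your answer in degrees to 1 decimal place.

The wind pushes perpendicular to the desired track; the heading must have a component into the wind equal to 70.82 km/h: 502.65 sin θ = 70.82.
sin θ = 0.1409, so θ = 8.100°.

8.1°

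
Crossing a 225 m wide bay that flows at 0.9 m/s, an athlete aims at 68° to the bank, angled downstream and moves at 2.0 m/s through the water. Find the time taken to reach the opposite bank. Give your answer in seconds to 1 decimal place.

121.3 s

The component of the athlete's velocity perpendicular to the bank is 2.0 × sin 68° = 1.854 m/s.
The flow acts along the bank and has no component across it.
Time = 225 / 1.854 = 121.335 s.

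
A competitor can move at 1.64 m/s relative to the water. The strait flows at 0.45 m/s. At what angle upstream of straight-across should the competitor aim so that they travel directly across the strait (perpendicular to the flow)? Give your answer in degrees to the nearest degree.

16°

To cancel the current, the upstream component of the competitor's velocity must equal the flow: 1.64 sin θ = 0.45.
sin θ = 0.45 / 1.64 = 0.2744.
θ = arcsin(0.2744) = 15.926°.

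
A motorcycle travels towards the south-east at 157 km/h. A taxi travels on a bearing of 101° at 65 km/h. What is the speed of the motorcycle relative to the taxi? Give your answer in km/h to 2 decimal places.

Taking east as x and north as y: motorcycle velocity = (111.016, -111.016) km/h; taxi velocity = (63.806, -12.403) km/h.
Velocity of motorcycle relative to taxi = (111.016, -111.016) − (63.806, -12.403) = (47.210, -98.613) km/h.
Magnitude = |(47.210, -98.613)| = 109.331 km/h.

109.33 km/h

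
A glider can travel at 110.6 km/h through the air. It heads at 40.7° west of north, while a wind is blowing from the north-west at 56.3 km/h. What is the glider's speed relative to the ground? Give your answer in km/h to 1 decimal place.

54.6 km/h

Taking east as x and north as y: velocity relative to the air = (-72.122, 83.850) km/h; the air relative to ground = (39.810, -39.810) km/h.
Velocity relative to ground = (-72.122, 83.850) + (39.810, -39.810) = (-32.312, 44.040) km/h.
Speed = |(-32.312, 44.040)| = 54.622 km/h.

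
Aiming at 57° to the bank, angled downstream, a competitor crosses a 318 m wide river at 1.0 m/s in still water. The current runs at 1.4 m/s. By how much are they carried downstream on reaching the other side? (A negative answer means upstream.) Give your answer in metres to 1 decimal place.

Perpendicular speed = 0.839 m/s; crossing time = 318 / 0.839 = 379.172 s.
Net downstream speed = 1.945 m/s.
Drift = 1.945 × 379.172 = 737.352 m (downstream).

737.4 m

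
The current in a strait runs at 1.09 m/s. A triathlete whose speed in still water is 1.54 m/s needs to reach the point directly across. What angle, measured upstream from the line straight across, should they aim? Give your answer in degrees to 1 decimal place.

To cancel the current, the upstream component of the triathlete's velocity must equal the flow: 1.54 sin θ = 1.09.
sin θ = 1.09 / 1.54 = 0.7078.
θ = arcsin(0.7078) = 45.056°.

45.1°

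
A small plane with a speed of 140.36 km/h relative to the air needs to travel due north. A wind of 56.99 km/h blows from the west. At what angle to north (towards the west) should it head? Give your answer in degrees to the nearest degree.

The wind pushes perpendicular to the desired track; the heading must have a component into the wind equal to 56.99 km/h: 140.36 sin θ = 56.99.
sin θ = 0.4060, so θ = 23.956°.

24°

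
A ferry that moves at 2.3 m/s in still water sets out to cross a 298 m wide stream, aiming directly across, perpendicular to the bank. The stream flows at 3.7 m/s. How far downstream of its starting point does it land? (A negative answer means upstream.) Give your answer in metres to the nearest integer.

479 m

Perpendicular speed = 2.300 m/s; crossing time = 298 / 2.300 = 129.565 s.
Net downstream speed = 3.700 m/s.
Drift = 3.700 × 129.565 = 479.391 m (downstream).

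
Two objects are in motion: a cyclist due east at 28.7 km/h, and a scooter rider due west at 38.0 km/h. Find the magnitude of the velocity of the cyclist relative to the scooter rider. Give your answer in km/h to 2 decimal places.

66.70 km/h

Taking east as x and north as y: cyclist velocity = (28.700, 0.000) km/h; scooter rider velocity = (-38.000, 0.000) km/h.
Velocity of cyclist relative to scooter rider = (28.700, 0.000) − (-38.000, 0.000) = (66.700, 0.000) km/h.
Magnitude = |(66.700, 0.000)| = 66.700 km/h.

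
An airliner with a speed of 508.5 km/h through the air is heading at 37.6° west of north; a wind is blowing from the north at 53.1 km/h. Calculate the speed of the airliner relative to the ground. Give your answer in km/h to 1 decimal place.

Taking east as x and north as y: velocity relative to the air = (-310.259, 402.879) km/h; the air relative to ground = (0.000, -53.100) km/h.
Velocity relative to ground = (-310.259, 402.879) + (0.000, -53.100) = (-310.259, 349.779) km/h.
Speed = |(-310.259, 349.779)| = 467.553 km/h.

467.6 km/h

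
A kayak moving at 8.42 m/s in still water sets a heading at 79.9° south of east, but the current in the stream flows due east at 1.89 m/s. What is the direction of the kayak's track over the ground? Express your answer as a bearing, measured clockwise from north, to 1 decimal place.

Taking east as x and north as y: velocity relative to the water = (1.477, -8.290) m/s; the water relative to ground = (1.890, 0.000) m/s.
Velocity relative to ground = (1.477, -8.290) + (1.890, 0.000) = (3.367, -8.290) m/s.
Bearing = atan2(3.37, -8.29) = 157.90° clockwise from north.

157.9°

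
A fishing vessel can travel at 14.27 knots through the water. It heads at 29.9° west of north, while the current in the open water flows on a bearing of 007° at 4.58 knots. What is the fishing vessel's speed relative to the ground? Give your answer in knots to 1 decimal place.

Taking east as x and north as y: velocity relative to the water = (-7.113, 12.371) knots; the water relative to ground = (0.558, 4.546) knots.
Velocity relative to ground = (-7.113, 12.371) + (0.558, 4.546) = (-6.555, 16.916) knots.
Speed = |(-6.555, 16.916)| = 18.142 knots.

18.1 knots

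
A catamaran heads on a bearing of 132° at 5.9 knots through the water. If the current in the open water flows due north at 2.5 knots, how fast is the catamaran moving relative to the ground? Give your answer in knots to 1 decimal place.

4.6 knots

Taking east as x and north as y: velocity relative to the water = (4.385, -3.948) knots; the water relative to ground = (0.000, 2.500) knots.
Velocity relative to ground = (4.385, -3.948) + (0.000, 2.500) = (4.385, -1.448) knots.
Speed = |(4.385, -1.448)| = 4.617 knots.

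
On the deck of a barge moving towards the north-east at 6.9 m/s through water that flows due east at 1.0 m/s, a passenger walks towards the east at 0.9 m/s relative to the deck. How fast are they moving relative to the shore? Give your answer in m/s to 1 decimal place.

8.4 m/s

In east/north components (m/s): passenger relative to barge = (0.900, 0.000); barge relative to water = (4.879, 4.879); water relative to ground = (1.000, 0.000).
Sum = (6.779, 4.879) m/s.
Speed = |(6.779, 4.879)| = 8.352 m/s.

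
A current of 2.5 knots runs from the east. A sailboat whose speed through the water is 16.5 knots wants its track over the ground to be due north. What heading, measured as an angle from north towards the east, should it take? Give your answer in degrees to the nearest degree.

9°

The current pushes perpendicular to the desired track; the heading must have a component into the current equal to 2.5 knots: 16.5 sin θ = 2.5.
sin θ = 0.1515, so θ = 8.715°.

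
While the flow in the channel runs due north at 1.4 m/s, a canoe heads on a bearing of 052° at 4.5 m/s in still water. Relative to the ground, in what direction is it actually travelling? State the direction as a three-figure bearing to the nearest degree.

Taking east as x and north as y: velocity relative to the water = (3.546, 2.770) m/s; the water relative to ground = (0.000, 1.400) m/s.
Velocity relative to ground = (3.546, 2.770) + (0.000, 1.400) = (3.546, 4.170) m/s.
Bearing = atan2(3.55, 4.17) = 40.37° clockwise from north.

040°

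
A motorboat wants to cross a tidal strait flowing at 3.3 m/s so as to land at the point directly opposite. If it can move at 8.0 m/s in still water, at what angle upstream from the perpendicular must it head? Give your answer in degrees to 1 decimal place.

24.4°

To cancel the current, the upstream component of the motorboat's velocity must equal the flow: 8.0 sin θ = 3.3.
sin θ = 3.3 / 8.0 = 0.4125.
θ = arcsin(0.4125) = 24.362°.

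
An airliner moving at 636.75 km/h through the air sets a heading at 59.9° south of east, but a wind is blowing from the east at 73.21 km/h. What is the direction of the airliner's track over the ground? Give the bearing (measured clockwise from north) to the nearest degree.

Taking east as x and north as y: velocity relative to the air = (319.337, -550.885) km/h; the air relative to ground = (-73.210, 0.000) km/h.
Velocity relative to ground = (319.337, -550.885) + (-73.210, 0.000) = (246.127, -550.885) km/h.
Bearing = atan2(246.13, -550.89) = 155.93° clockwise from north.

156°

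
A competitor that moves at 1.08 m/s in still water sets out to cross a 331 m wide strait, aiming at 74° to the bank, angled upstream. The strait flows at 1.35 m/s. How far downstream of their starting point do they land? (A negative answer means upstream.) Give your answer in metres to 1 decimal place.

335.5 m

Perpendicular speed = 1.038 m/s; crossing time = 331 / 1.038 = 318.833 s.
Net downstream speed = 1.052 m/s.
Drift = 1.052 × 318.833 = 335.511 m (downstream).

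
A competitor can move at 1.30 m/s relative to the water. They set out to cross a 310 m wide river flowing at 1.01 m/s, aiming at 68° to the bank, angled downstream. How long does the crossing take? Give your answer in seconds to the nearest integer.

257 s

The component of the competitor's velocity perpendicular to the bank is 1.30 × sin 68° = 1.205 m/s.
Only the cross-stream component determines the crossing time; the current contributes nothing perpendicular to the bank.
Time = 310 / 1.205 = 257.189 s.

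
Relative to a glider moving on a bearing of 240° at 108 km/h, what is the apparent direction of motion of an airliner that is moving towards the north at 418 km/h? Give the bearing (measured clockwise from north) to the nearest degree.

011°

Taking east as x and north as y: airliner velocity = (0.000, 418.000) km/h; glider velocity = (-93.531, -54.000) km/h.
Velocity of airliner relative to glider = (0.000, 418.000) − (-93.531, -54.000) = (93.531, 472.000) km/h.
Bearing = atan2(93.53, 472.00) = 11.21° clockwise from north.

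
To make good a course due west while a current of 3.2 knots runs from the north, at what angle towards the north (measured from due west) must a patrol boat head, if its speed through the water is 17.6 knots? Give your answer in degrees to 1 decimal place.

10.5°

The current pushes perpendicular to the desired track; the heading must have a component into the current equal to 3.2 knots: 17.6 sin θ = 3.2.
sin θ = 0.1818, so θ = 10.476°.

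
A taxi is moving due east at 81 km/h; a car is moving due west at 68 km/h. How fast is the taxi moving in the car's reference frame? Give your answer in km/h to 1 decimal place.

Taking east as x and north as y: taxi velocity = (81.000, 0.000) km/h; car velocity = (-68.000, 0.000) km/h.
Velocity of taxi relative to car = (81.000, 0.000) − (-68.000, 0.000) = (149.000, 0.000) km/h.
Magnitude = |(149.000, 0.000)| = 149.000 km/h.

149.0 km/h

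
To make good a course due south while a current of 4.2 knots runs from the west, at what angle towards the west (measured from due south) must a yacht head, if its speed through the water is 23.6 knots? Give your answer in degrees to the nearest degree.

10°

The current pushes perpendicular to the desired track; the heading must have a component into the current equal to 4.2 knots: 23.6 sin θ = 4.2.
sin θ = 0.1780, so θ = 10.251°.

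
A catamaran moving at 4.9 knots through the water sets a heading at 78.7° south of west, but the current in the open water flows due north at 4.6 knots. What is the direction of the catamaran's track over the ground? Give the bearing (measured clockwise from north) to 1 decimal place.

257.9°

Taking east as x and north as y: velocity relative to the water = (-0.960, -4.805) knots; the water relative to ground = (0.000, 4.600) knots.
Velocity relative to ground = (-0.960, -4.805) + (0.000, 4.600) = (-0.960, -0.205) knots.
Bearing = atan2(-0.96, -0.21) = 257.95° clockwise from north.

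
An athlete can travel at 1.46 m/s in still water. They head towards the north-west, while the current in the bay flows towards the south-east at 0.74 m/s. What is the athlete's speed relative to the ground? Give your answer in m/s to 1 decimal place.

Taking east as x and north as y: velocity relative to the water = (-1.032, 1.032) m/s; the water relative to ground = (0.523, -0.523) m/s.
Velocity relative to ground = (-1.032, 1.032) + (0.523, -0.523) = (-0.509, 0.509) m/s.
Speed = |(-0.509, 0.509)| = 0.720 m/s.

0.7 m/s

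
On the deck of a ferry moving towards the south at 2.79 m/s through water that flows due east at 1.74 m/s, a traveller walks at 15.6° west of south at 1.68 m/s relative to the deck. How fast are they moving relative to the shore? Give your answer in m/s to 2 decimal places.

In east/north components (m/s): traveller relative to ferry = (-0.452, -1.618); ferry relative to water = (0.000, -2.790); water relative to ground = (1.740, 0.000).
Sum = (1.288, -4.408) m/s.
Speed = |(1.288, -4.408)| = 4.592 m/s.

4.59 m/s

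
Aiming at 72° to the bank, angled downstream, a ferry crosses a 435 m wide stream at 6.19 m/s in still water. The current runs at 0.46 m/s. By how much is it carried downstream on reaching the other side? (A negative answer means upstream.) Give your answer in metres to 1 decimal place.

Perpendicular speed = 5.887 m/s; crossing time = 435 / 5.887 = 73.891 s.
Net downstream speed = 2.373 m/s.
Drift = 2.373 × 73.891 = 175.330 m (downstream).

175.3 m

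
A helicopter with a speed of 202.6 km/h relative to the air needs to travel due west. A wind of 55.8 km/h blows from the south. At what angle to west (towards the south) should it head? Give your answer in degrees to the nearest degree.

The wind pushes perpendicular to the desired track; the heading must have a component into the wind equal to 55.8 km/h: 202.6 sin θ = 55.8.
sin θ = 0.2754, so θ = 15.987°.

16°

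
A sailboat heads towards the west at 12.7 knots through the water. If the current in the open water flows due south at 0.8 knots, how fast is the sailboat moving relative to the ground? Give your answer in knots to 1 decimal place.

Taking east as x and north as y: velocity relative to the water = (-12.700, 0.000) knots; the water relative to ground = (0.000, -0.800) knots.
Velocity relative to ground = (-12.700, 0.000) + (0.000, -0.800) = (-12.700, -0.800) knots.
Speed = |(-12.700, -0.800)| = 12.725 knots.

12.7 knots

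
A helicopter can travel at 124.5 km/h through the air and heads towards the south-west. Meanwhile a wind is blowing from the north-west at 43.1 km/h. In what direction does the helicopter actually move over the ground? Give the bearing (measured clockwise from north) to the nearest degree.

Taking east as x and north as y: velocity relative to the air = (-88.035, -88.035) km/h; the air relative to ground = (30.476, -30.476) km/h.
Velocity relative to ground = (-88.035, -88.035) + (30.476, -30.476) = (-57.558, -118.511) km/h.
Bearing = atan2(-57.56, -118.51) = 205.90° clockwise from north.

206°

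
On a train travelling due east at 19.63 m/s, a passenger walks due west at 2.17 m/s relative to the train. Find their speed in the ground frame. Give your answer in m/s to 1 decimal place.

17.5 m/s

Taking east as x and north as y: train velocity = (19.630, 0.000) m/s; passenger velocity relative to train = (-2.170, 0.000) m/s.
Velocity relative to ground = (19.630, 0.000) + (-2.170, 0.000) = (17.460, 0.000) m/s.
Speed = |(17.460, 0.000)| = 17.460 m/s.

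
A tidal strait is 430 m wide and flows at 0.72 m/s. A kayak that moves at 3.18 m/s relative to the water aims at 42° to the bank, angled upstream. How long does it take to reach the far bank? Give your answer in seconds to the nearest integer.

202 s

The component of the kayak's velocity perpendicular to the bank is 3.18 × sin 42° = 2.128 m/s.
Only the cross-stream component determines the crossing time; the current contributes nothing perpendicular to the bank.
Time = 430 / 2.128 = 202.083 s.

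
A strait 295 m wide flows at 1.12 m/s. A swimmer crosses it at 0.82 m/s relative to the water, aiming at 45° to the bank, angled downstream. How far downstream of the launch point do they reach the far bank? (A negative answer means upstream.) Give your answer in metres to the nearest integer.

865 m

Perpendicular speed = 0.580 m/s; crossing time = 295 / 0.580 = 508.772 s.
Net downstream speed = 1.700 m/s.
Drift = 1.700 × 508.772 = 864.825 m (downstream).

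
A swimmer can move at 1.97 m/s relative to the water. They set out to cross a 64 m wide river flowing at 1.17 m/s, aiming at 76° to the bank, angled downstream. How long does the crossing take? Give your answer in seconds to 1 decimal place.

33.5 s

The component of the swimmer's velocity perpendicular to the bank is 1.97 × sin 76° = 1.911 m/s.
The flow acts along the bank and has no component across it.
Time = 64 / 1.911 = 33.482 s.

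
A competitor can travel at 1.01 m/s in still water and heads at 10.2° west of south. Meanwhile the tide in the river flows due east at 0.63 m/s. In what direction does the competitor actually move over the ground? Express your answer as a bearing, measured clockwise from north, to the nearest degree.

156°

Taking east as x and north as y: velocity relative to the water = (-0.179, -0.994) m/s; the water relative to ground = (0.630, 0.000) m/s.
Velocity relative to ground = (-0.179, -0.994) + (0.630, 0.000) = (0.451, -0.994) m/s.
Bearing = atan2(0.45, -0.99) = 155.59° clockwise from north.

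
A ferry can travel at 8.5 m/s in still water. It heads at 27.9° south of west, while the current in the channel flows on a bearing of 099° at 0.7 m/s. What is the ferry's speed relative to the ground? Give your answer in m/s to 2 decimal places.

Taking east as x and north as y: velocity relative to the water = (-7.512, -3.977) m/s; the water relative to ground = (0.691, -0.110) m/s.
Velocity relative to ground = (-7.512, -3.977) + (0.691, -0.110) = (-6.821, -4.087) m/s.
Speed = |(-6.821, -4.087)| = 7.951 m/s.

7.95 m/s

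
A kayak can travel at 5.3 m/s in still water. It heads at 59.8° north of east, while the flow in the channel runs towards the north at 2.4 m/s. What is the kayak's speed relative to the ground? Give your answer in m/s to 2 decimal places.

7.47 m/s

Taking east as x and north as y: velocity relative to the water = (2.666, 4.581) m/s; the water relative to ground = (0.000, 2.400) m/s.
Velocity relative to ground = (2.666, 4.581) + (0.000, 2.400) = (2.666, 6.981) m/s.
Speed = |(2.666, 6.981)| = 7.472 m/s.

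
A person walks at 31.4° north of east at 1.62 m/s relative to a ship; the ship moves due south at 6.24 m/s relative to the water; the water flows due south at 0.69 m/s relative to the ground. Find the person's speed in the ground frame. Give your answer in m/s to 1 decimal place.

In east/north components (m/s): person relative to ship = (1.383, 0.844); ship relative to water = (0.000, -6.240); water relative to ground = (0.000, -0.690).
Sum = (1.383, -6.086) m/s.
Speed = |(1.383, -6.086)| = 6.241 m/s.

6.2 m/s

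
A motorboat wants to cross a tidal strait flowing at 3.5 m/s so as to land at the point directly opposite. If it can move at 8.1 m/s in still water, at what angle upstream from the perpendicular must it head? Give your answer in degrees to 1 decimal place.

To cancel the current, the upstream component of the motorboat's velocity must equal the flow: 8.1 sin θ = 3.5.
sin θ = 3.5 / 8.1 = 0.4321.
θ = arcsin(0.4321) = 25.601°.

25.6°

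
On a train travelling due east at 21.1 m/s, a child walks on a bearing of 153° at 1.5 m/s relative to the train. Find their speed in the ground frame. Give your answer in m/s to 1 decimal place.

21.8 m/s

Taking east as x and north as y: train velocity = (21.100, 0.000) m/s; child velocity relative to train = (0.681, -1.337) m/s.
Velocity relative to ground = (21.100, 0.000) + (0.681, -1.337) = (21.781, -1.337) m/s.
Speed = |(21.781, -1.337)| = 21.822 m/s.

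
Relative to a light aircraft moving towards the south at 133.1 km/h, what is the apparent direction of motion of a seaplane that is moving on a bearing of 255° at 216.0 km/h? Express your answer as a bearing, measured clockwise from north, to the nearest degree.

290°

Taking east as x and north as y: seaplane velocity = (-208.640, -55.905) km/h; light aircraft velocity = (0.000, -133.100) km/h.
Velocity of seaplane relative to light aircraft = (-208.640, -55.905) − (0.000, -133.100) = (-208.640, 77.195) km/h.
Bearing = atan2(-208.64, 77.20) = 290.30° clockwise from north.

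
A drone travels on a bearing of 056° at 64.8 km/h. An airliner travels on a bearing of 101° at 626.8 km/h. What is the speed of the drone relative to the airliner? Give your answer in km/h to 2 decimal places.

Taking east as x and north as y: drone velocity = (53.722, 36.236) km/h; airliner velocity = (615.284, -119.599) km/h.
Velocity of drone relative to airliner = (53.722, 36.236) − (615.284, -119.599) = (-561.562, 155.835) km/h.
Magnitude = |(-561.562, 155.835)| = 582.784 km/h.

582.78 km/h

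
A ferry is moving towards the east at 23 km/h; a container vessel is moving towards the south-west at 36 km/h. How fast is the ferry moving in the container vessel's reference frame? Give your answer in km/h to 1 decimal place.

54.7 km/h

Taking east as x and north as y: ferry velocity = (23.000, 0.000) km/h; container vessel velocity = (-25.456, -25.456) km/h.
Velocity of ferry relative to container vessel = (23.000, 0.000) − (-25.456, -25.456) = (48.456, 25.456) km/h.
Magnitude = |(48.456, 25.456)| = 54.735 km/h.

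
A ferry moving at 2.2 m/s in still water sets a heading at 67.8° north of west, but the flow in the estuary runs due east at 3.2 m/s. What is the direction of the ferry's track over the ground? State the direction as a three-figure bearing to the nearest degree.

Taking east as x and north as y: velocity relative to the water = (-0.831, 2.037) m/s; the water relative to ground = (3.200, 0.000) m/s.
Velocity relative to ground = (-0.831, 2.037) + (3.200, 0.000) = (2.369, 2.037) m/s.
Bearing = atan2(2.37, 2.04) = 49.31° clockwise from north.

049°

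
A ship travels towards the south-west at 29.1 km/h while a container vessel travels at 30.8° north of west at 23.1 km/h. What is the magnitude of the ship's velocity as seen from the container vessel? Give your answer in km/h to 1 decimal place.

32.4 km/h

Taking east as x and north as y: ship velocity = (-20.577, -20.577) km/h; container vessel velocity = (-19.842, 11.828) km/h.
Velocity of ship relative to container vessel = (-20.577, -20.577) − (-19.842, 11.828) = (-0.735, -32.405) km/h.
Magnitude = |(-0.735, -32.405)| = 32.413 km/h.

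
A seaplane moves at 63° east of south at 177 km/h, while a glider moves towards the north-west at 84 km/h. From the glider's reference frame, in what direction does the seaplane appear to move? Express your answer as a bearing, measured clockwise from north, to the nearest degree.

Taking east as x and north as y: seaplane velocity = (157.708, -80.356) km/h; glider velocity = (-59.397, 59.397) km/h.
Velocity of seaplane relative to glider = (157.708, -80.356) − (-59.397, 59.397) = (217.105, -139.753) km/h.
Bearing = atan2(217.11, -139.75) = 122.77° clockwise from north.

123°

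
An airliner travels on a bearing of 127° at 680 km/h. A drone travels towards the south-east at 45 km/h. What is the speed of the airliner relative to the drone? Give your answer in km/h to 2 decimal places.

Taking east as x and north as y: airliner velocity = (543.072, -409.234) km/h; drone velocity = (31.820, -31.820) km/h.
Velocity of airliner relative to drone = (543.072, -409.234) − (31.820, -31.820) = (511.252, -377.414) km/h.
Magnitude = |(511.252, -377.414)| = 635.469 km/h.

635.47 km/h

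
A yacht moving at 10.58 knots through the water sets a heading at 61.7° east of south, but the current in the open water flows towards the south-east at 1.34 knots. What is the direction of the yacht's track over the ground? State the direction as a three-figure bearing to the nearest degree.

Taking east as x and north as y: velocity relative to the water = (9.315, -5.016) knots; the water relative to ground = (0.948, -0.948) knots.
Velocity relative to ground = (9.315, -5.016) + (0.948, -0.948) = (10.263, -5.963) knots.
Bearing = atan2(10.26, -5.96) = 120.16° clockwise from north.

120°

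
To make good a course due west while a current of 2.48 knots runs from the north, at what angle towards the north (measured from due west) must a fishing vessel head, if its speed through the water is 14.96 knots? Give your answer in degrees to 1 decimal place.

9.5°

The current pushes perpendicular to the desired track; the heading must have a component into the current equal to 2.48 knots: 14.96 sin θ = 2.48.
sin θ = 0.1658, so θ = 9.542°.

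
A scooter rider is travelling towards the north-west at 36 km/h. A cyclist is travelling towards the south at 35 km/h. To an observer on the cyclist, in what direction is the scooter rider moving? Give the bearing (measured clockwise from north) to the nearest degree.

337°

Taking east as x and north as y: scooter rider velocity = (-25.456, 25.456) km/h; cyclist velocity = (0.000, -35.000) km/h.
Velocity of scooter rider relative to cyclist = (-25.456, 25.456) − (0.000, -35.000) = (-25.456, 60.456) km/h.
Bearing = atan2(-25.46, 60.46) = 337.17° clockwise from north.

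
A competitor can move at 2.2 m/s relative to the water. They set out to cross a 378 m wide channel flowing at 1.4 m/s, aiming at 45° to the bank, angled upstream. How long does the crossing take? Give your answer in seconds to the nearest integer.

The component of the competitor's velocity perpendicular to the bank is 2.2 × sin 45° = 1.556 m/s.
The current is parallel to the bank, so it does not affect the crossing time.
Time = 378 / 1.556 = 242.988 s.

243 s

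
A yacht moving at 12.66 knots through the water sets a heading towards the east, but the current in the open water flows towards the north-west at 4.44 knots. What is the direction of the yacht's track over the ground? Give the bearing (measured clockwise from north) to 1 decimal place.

Taking east as x and north as y: velocity relative to the water = (12.660, 0.000) knots; the water relative to ground = (-3.140, 3.140) knots.
Velocity relative to ground = (12.660, 0.000) + (-3.140, 3.140) = (9.520, 3.140) knots.
Bearing = atan2(9.52, 3.14) = 71.75° clockwise from north.

071.7°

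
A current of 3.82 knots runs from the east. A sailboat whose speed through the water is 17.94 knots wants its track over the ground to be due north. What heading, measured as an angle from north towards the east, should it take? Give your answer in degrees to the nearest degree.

The current pushes perpendicular to the desired track; the heading must have a component into the current equal to 3.82 knots: 17.94 sin θ = 3.82.
sin θ = 0.2129, so θ = 12.294°.

12°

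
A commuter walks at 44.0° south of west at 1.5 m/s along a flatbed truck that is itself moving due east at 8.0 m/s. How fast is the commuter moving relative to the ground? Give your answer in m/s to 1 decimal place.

7.0 m/s

Taking east as x and north as y: flatbed truck velocity = (8.000, 0.000) m/s; commuter velocity relative to flatbed truck = (-1.079, -1.042) m/s.
Velocity relative to ground = (8.000, 0.000) + (-1.079, -1.042) = (6.921, -1.042) m/s.
Speed = |(6.921, -1.042)| = 6.999 m/s.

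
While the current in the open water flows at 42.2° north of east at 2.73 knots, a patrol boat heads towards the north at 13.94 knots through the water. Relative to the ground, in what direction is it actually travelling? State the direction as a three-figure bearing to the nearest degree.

Taking east as x and north as y: velocity relative to the water = (0.000, 13.940) knots; the water relative to ground = (2.022, 1.834) knots.
Velocity relative to ground = (0.000, 13.940) + (2.022, 1.834) = (2.022, 15.774) knots.
Bearing = atan2(2.02, 15.77) = 7.31° clockwise from north.

007°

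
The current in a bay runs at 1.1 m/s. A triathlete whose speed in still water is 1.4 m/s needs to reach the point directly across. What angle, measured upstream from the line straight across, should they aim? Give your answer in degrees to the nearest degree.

To cancel the current, the upstream component of the triathlete's velocity must equal the flow: 1.4 sin θ = 1.1.
sin θ = 1.1 / 1.4 = 0.7857.
θ = arcsin(0.7857) = 51.787°.

52°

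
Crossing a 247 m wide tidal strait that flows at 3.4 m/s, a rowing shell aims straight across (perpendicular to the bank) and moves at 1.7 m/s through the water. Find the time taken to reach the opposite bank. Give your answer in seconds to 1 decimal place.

145.3 s

The component of the rowing shell's velocity perpendicular to the bank is 1.7 m/s.
The current is parallel to the bank, so it does not affect the crossing time.
Time = 247 / 1.700 = 145.294 s.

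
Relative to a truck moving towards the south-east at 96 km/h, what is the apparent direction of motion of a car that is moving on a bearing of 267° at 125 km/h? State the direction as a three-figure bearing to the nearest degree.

288°

Taking east as x and north as y: car velocity = (-124.829, -6.542) km/h; truck velocity = (67.882, -67.882) km/h.
Velocity of car relative to truck = (-124.829, -6.542) − (67.882, -67.882) = (-192.711, 61.340) km/h.
Bearing = atan2(-192.71, 61.34) = 287.66° clockwise from north.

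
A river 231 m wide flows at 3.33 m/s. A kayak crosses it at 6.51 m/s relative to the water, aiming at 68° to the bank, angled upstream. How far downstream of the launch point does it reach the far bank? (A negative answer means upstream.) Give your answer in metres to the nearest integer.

34 m

Perpendicular speed = 6.036 m/s; crossing time = 231 / 6.036 = 38.271 s.
Net downstream speed = 0.891 m/s.
Drift = 0.891 × 38.271 = 34.111 m (downstream).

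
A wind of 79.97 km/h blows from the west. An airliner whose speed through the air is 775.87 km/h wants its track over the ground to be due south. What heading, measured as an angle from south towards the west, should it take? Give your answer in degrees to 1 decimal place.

5.9°

The wind pushes perpendicular to the desired track; the heading must have a component into the wind equal to 79.97 km/h: 775.87 sin θ = 79.97.
sin θ = 0.1031, so θ = 5.916°.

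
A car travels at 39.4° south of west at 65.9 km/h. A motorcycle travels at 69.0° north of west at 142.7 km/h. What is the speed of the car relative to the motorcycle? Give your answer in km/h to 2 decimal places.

175.05 km/h

Taking east as x and north as y: car velocity = (-50.923, -41.829) km/h; motorcycle velocity = (-51.139, 133.222) km/h.
Velocity of car relative to motorcycle = (-50.923, -41.829) − (-51.139, 133.222) = (0.216, -175.051) km/h.
Magnitude = |(0.216, -175.051)| = 175.051 km/h.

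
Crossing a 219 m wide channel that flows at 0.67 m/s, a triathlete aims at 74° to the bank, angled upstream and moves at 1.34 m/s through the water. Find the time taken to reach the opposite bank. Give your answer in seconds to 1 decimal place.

The component of the triathlete's velocity perpendicular to the bank is 1.34 × sin 74° = 1.288 m/s.
The current is parallel to the bank, so it does not affect the crossing time.
Time = 219 / 1.288 = 170.019 s.

170.0 s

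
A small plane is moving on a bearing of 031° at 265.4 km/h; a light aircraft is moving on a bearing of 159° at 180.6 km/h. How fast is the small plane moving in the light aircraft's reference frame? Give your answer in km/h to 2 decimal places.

Taking east as x and north as y: small plane velocity = (136.691, 227.492) km/h; light aircraft velocity = (64.721, -168.605) km/h.
Velocity of small plane relative to light aircraft = (136.691, 227.492) − (64.721, -168.605) = (71.970, 396.097) km/h.
Magnitude = |(71.970, 396.097)| = 402.582 km/h.

402.58 km/h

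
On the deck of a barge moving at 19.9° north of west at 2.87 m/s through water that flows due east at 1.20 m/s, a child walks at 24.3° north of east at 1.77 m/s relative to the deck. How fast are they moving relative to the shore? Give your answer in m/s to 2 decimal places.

In east/north components (m/s): child relative to barge = (1.613, 0.728); barge relative to water = (-2.699, 0.977); water relative to ground = (1.200, 0.000).
Sum = (0.115, 1.705) m/s.
Speed = |(0.115, 1.705)| = 1.709 m/s.

1.71 m/s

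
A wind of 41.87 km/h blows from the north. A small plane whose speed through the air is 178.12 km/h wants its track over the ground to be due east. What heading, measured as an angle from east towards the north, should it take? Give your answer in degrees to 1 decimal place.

The wind pushes perpendicular to the desired track; the heading must have a component into the wind equal to 41.87 km/h: 178.12 sin θ = 41.87.
sin θ = 0.2351, so θ = 13.596°.

13.6°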